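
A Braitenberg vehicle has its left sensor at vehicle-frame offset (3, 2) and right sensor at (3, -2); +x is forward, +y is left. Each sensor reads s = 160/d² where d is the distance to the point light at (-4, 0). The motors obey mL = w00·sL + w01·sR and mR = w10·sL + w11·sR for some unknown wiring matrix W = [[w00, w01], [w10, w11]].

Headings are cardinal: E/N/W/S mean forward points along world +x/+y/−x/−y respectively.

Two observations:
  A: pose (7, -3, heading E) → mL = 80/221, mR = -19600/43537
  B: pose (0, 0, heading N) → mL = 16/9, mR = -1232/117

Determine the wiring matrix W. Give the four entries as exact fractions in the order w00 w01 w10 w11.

obs A: pose=(7,-3,E) → sL=160/197, sR=160/221, mL=80/221, mR=-19600/43537
obs B: pose=(0,0,N) → sL=160/13, sR=32/9, mL=16/9, mR=-1232/117
sensor matrix S = [[160/197, 160/221], [160/13, 32/9]]; det S = -30679040/5093829
solve [mL_A; mL_B] = S·[w00; w01] and [mR_A; mR_B] = S·[w10; w11]:
  w00 = 0, w01 = 1/2, w10 = -1, w11 = 1/2

0 1/2 -1 1/2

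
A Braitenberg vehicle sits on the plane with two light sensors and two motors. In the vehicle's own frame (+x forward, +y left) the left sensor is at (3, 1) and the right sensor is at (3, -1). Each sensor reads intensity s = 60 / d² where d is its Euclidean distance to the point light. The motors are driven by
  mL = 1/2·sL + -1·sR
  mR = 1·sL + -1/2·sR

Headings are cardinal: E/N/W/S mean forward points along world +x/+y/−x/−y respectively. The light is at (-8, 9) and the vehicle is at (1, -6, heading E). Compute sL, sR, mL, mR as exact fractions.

left sensor world pos  = (4, -5); dL² = 340
right sensor world pos = (4, -7); dR² = 400
sL = 60/340 = 3/17
sR = 60/400 = 3/20
mL = 1/2·sL + -1·sR = -21/340
mR = 1·sL + -1/2·sR = 69/680

3/17 3/20 -21/340 69/680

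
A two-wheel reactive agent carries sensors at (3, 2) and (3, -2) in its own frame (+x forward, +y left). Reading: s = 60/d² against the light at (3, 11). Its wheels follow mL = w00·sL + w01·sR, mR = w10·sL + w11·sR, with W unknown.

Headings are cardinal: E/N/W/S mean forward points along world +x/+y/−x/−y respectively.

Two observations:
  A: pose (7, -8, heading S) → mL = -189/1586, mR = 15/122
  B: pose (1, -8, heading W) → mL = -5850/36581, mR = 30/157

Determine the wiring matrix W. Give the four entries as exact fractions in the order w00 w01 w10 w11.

obs A: pose=(7,-8,S) → sL=3/26, sR=15/122, mL=-189/1586, mR=15/122
obs B: pose=(1,-8,W) → sL=30/233, sR=30/157, mL=-5850/36581, mR=30/157
sensor matrix S = [[3/26, 15/122], [30/233, 30/157]]; det S = 180360/29008733
solve [mL_A; mL_B] = S·[w00; w01] and [mR_A; mR_B] = S·[w10; w11]:
  w00 = -1/2, w01 = -1/2, w10 = 0, w11 = 1

-1/2 -1/2 0 1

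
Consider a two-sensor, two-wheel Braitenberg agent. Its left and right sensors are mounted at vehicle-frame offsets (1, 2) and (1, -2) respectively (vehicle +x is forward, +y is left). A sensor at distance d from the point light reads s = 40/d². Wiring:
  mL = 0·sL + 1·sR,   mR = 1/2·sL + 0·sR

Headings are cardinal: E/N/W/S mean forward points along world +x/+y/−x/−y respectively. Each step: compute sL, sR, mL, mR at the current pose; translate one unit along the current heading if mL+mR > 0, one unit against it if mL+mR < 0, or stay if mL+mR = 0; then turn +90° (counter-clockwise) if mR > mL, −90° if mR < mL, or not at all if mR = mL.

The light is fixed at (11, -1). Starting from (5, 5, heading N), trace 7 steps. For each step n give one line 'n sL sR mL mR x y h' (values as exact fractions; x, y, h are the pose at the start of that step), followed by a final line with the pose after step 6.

n=0: pose=(5,5,N); sL=40/113, sR=8/13; mL=8/13, mR=20/113; mL+mR=1164/1469 → advance +1; mR−mL=-644/1469 → turn -1·90°
n=1: pose=(5,6,E); sL=20/53, sR=4/5; mL=4/5, mR=10/53; mL+mR=262/265 → advance +1; mR−mL=-162/265 → turn -1·90°
n=2: pose=(6,6,S); sL=8/9, sR=8/17; mL=8/17, mR=4/9; mL+mR=140/153 → advance +1; mR−mL=-4/153 → turn -1·90°
n=3: pose=(6,5,W); sL=10/13, sR=2/5; mL=2/5, mR=5/13; mL+mR=51/65 → advance +1; mR−mL=-1/65 → turn -1·90°
n=4: pose=(5,5,N); sL=40/113, sR=8/13; mL=8/13, mR=20/113; mL+mR=1164/1469 → advance +1; mR−mL=-644/1469 → turn -1·90°
n=5: pose=(5,6,E); sL=20/53, sR=4/5; mL=4/5, mR=10/53; mL+mR=262/265 → advance +1; mR−mL=-162/265 → turn -1·90°
n=6: pose=(6,6,S); sL=8/9, sR=8/17; mL=8/17, mR=4/9; mL+mR=140/153 → advance +1; mR−mL=-4/153 → turn -1·90°

0 40/113 8/13 8/13 20/113 5 5 N
1 20/53 4/5 4/5 10/53 5 6 E
2 8/9 8/17 8/17 4/9 6 6 S
3 10/13 2/5 2/5 5/13 6 5 W
4 40/113 8/13 8/13 20/113 5 5 N
5 20/53 4/5 4/5 10/53 5 6 E
6 8/9 8/17 8/17 4/9 6 6 S
final 6 5 W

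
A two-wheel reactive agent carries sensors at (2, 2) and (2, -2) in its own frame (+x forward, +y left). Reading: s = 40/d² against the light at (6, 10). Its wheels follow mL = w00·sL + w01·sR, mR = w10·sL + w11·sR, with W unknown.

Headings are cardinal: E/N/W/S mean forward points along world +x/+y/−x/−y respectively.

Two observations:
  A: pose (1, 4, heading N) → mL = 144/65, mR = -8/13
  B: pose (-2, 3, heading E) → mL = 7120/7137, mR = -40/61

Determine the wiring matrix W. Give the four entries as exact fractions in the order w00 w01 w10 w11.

1 1 -1 0

obs A: pose=(1,4,N) → sL=8/13, sR=8/5, mL=144/65, mR=-8/13
obs B: pose=(-2,3,E) → sL=40/61, sR=40/117, mL=7120/7137, mR=-40/61
sensor matrix S = [[8/13, 8/5], [40/61, 40/117]]; det S = -77824/92781
solve [mL_A; mL_B] = S·[w00; w01] and [mR_A; mR_B] = S·[w10; w11]:
  w00 = 1, w01 = 1, w10 = -1, w11 = 0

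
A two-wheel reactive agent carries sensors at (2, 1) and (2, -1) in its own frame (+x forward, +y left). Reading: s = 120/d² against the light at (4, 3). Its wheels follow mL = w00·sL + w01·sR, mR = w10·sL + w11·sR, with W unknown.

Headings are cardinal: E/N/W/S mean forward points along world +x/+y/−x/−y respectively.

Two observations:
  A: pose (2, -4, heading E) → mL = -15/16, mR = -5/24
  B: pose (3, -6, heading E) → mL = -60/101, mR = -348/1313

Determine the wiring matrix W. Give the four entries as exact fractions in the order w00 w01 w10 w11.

0 -1/2 1/2 -1

obs A: pose=(2,-4,E) → sL=10/3, sR=15/8, mL=-15/16, mR=-5/24
obs B: pose=(3,-6,E) → sL=24/13, sR=120/101, mL=-60/101, mR=-348/1313
sensor matrix S = [[10/3, 15/8], [24/13, 120/101]]; det S = 655/1313
solve [mL_A; mL_B] = S·[w00; w01] and [mR_A; mR_B] = S·[w10; w11]:
  w00 = 0, w01 = -1/2, w10 = 1/2, w11 = -1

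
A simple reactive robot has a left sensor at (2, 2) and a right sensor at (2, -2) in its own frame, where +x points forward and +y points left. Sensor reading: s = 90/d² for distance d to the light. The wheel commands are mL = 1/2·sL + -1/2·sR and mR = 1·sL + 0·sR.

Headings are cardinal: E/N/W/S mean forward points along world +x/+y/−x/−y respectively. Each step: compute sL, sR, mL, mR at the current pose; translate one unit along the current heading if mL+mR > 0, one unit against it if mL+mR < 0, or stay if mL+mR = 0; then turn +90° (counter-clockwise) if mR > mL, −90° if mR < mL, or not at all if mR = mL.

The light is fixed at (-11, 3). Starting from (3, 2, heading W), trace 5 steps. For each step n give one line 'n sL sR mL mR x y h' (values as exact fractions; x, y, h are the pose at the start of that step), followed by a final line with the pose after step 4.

0 10/17 18/29 -8/493 10/17 3 2 W
1 5/13 9/13 -2/13 5/13 2 2 S
2 2/5 90/241 16/1205 2/5 2 1 E
3 5/8 45/128 35/256 5/8 3 1 N
4 10/17 18/29 -8/493 10/17 3 2 W
final 2 2 S

n=0: pose=(3,2,W); sL=10/17, sR=18/29; mL=-8/493, mR=10/17; mL+mR=282/493 → advance +1; mR−mL=298/493 → turn +1·90°
n=1: pose=(2,2,S); sL=5/13, sR=9/13; mL=-2/13, mR=5/13; mL+mR=3/13 → advance +1; mR−mL=7/13 → turn +1·90°
n=2: pose=(2,1,E); sL=2/5, sR=90/241; mL=16/1205, mR=2/5; mL+mR=498/1205 → advance +1; mR−mL=466/1205 → turn +1·90°
n=3: pose=(3,1,N); sL=5/8, sR=45/128; mL=35/256, mR=5/8; mL+mR=195/256 → advance +1; mR−mL=125/256 → turn +1·90°
n=4: pose=(3,2,W); sL=10/17, sR=18/29; mL=-8/493, mR=10/17; mL+mR=282/493 → advance +1; mR−mL=298/493 → turn +1·90°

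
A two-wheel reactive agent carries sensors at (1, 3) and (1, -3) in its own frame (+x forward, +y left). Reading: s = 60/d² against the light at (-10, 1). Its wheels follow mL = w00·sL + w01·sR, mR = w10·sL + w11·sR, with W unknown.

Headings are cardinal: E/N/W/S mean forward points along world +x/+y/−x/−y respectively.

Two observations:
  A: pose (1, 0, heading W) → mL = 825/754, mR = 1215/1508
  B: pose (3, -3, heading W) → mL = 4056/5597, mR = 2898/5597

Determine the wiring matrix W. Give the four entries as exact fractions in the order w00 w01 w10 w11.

1 1 1 1/2

obs A: pose=(1,0,W) → sL=15/29, sR=15/26, mL=825/754, mR=1215/1508
obs B: pose=(3,-3,W) → sL=60/193, sR=12/29, mL=4056/5597, mR=2898/5597
sensor matrix S = [[15/29, 15/26], [60/193, 12/29]]; det S = 73170/2110069
solve [mL_A; mL_B] = S·[w00; w01] and [mR_A; mR_B] = S·[w10; w11]:
  w00 = 1, w01 = 1, w10 = 1, w11 = 1/2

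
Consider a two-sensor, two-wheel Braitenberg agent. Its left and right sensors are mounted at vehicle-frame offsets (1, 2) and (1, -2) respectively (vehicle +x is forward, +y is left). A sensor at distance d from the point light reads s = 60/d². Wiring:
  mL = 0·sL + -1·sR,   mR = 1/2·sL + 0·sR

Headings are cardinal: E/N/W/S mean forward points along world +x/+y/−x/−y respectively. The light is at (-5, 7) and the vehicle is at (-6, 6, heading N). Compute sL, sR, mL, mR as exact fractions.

left sensor world pos  = (-8, 7); dL² = 9
right sensor world pos = (-4, 7); dR² = 1
sL = 60/9 = 20/3
sR = 60/1 = 60
mL = 0·sL + -1·sR = -60
mR = 1/2·sL + 0·sR = 10/3

20/3 60 -60 10/3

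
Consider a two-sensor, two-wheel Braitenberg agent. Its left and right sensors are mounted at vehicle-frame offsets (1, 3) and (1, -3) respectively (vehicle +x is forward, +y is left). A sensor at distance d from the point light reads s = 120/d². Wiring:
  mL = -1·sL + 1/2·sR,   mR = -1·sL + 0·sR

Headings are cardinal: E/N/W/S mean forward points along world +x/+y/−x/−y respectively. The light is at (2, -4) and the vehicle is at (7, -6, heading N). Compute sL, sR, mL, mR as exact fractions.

24 24/13 -300/13 -24

left sensor world pos  = (4, -5); dL² = 5
right sensor world pos = (10, -5); dR² = 65
sL = 120/5 = 24
sR = 120/65 = 24/13
mL = -1·sL + 1/2·sR = -300/13
mR = -1·sL + 0·sR = -24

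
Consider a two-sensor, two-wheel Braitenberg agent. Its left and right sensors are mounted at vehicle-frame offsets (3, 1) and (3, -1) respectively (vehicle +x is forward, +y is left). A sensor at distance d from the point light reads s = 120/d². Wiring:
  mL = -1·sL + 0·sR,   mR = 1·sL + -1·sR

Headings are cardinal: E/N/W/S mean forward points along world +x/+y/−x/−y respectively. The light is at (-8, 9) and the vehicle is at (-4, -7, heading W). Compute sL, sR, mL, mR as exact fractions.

left sensor world pos  = (-7, -8); dL² = 290
right sensor world pos = (-7, -6); dR² = 226
sL = 120/290 = 12/29
sR = 120/226 = 60/113
mL = -1·sL + 0·sR = -12/29
mR = 1·sL + -1·sR = -384/3277

12/29 60/113 -12/29 -384/3277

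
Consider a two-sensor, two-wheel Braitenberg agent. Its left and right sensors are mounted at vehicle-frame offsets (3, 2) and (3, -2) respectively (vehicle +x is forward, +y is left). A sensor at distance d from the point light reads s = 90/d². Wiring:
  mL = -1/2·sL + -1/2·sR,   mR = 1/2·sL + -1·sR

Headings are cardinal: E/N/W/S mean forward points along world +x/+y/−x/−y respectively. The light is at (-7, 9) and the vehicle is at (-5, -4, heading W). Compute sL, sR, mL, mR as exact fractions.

left sensor world pos  = (-8, -6); dL² = 226
right sensor world pos = (-8, -2); dR² = 122
sL = 90/226 = 45/113
sR = 90/122 = 45/61
mL = -1/2·sL + -1/2·sR = -3915/6893
mR = 1/2·sL + -1·sR = -7425/13786

45/113 45/61 -3915/6893 -7425/13786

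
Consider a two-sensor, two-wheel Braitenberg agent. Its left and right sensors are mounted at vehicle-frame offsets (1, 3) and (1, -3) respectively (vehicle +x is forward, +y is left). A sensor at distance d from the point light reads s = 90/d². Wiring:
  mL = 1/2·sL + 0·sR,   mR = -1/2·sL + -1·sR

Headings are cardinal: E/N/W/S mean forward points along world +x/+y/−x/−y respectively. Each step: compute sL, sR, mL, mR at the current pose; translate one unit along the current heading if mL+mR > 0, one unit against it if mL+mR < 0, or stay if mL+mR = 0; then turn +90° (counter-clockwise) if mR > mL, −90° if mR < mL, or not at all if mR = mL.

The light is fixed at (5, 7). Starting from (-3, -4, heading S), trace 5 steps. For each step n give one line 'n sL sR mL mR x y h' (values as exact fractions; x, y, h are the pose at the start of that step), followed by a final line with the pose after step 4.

n=0: pose=(-3,-4,S); sL=90/169, sR=18/53; mL=45/169, mR=-5427/8957; mL+mR=-18/53 → advance -1; mR−mL=-7812/8957 → turn -1·90°
n=1: pose=(-3,-3,W); sL=9/25, sR=9/13; mL=9/50, mR=-567/650; mL+mR=-9/13 → advance -1; mR−mL=-342/325 → turn -1·90°
n=2: pose=(-2,-3,N); sL=90/181, sR=90/97; mL=45/181, mR=-20655/17557; mL+mR=-90/97 → advance -1; mR−mL=-25020/17557 → turn -1·90°
n=3: pose=(-2,-4,E); sL=9/10, sR=45/116; mL=9/20, mR=-243/290; mL+mR=-45/116 → advance -1; mR−mL=-747/580 → turn -1·90°
n=4: pose=(-3,-4,S); sL=90/169, sR=18/53; mL=45/169, mR=-5427/8957; mL+mR=-18/53 → advance -1; mR−mL=-7812/8957 → turn -1·90°

0 90/169 18/53 45/169 -5427/8957 -3 -4 S
1 9/25 9/13 9/50 -567/650 -3 -3 W
2 90/181 90/97 45/181 -20655/17557 -2 -3 N
3 9/10 45/116 9/20 -243/290 -2 -4 E
4 90/169 18/53 45/169 -5427/8957 -3 -4 S
final -3 -3 W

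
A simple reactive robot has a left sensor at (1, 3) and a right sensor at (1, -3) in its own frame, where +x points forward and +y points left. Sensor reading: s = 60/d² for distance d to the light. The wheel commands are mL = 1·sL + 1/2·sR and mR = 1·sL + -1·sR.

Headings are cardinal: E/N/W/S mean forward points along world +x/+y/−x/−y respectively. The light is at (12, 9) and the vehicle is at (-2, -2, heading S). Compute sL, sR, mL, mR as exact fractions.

left sensor world pos  = (1, -3); dL² = 265
right sensor world pos = (-5, -3); dR² = 433
sL = 60/265 = 12/53
sR = 60/433 = 60/433
mL = 1·sL + 1/2·sR = 6786/22949
mR = 1·sL + -1·sR = 2016/22949

12/53 60/433 6786/22949 2016/22949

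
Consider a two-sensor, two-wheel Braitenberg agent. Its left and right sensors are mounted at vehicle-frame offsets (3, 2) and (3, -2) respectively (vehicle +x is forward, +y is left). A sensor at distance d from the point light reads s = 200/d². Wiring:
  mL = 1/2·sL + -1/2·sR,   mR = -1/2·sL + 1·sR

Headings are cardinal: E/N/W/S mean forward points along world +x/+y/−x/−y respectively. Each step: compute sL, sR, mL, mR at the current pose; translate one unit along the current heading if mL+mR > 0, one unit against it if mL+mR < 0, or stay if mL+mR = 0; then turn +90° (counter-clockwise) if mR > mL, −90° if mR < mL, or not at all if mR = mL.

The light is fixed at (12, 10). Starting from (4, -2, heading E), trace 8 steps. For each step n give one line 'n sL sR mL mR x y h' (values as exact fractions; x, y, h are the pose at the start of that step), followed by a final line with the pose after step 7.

n=0: pose=(4,-2,E); sL=8/5, sR=200/221; mL=384/1105, mR=116/1105; mL+mR=100/221 → advance +1; mR−mL=-268/1105 → turn -1·90°
n=1: pose=(5,-2,S); sL=4/5, sR=100/153; mL=56/765, mR=194/765; mL+mR=50/153 → advance +1; mR−mL=46/255 → turn +1·90°
n=2: pose=(5,-3,E); sL=200/137, sR=200/241; mL=10400/33017, mR=3300/33017; mL+mR=100/241 → advance +1; mR−mL=-7100/33017 → turn -1·90°
n=3: pose=(6,-3,S); sL=25/34, sR=5/8; mL=15/272, mR=35/136; mL+mR=5/16 → advance +1; mR−mL=55/272 → turn +1·90°
n=4: pose=(6,-4,E); sL=200/153, sR=40/53; mL=2240/8109, mR=820/8109; mL+mR=20/53 → advance +1; mR−mL=-1420/8109 → turn -1·90°
n=5: pose=(7,-4,S); sL=100/149, sR=100/169; mL=1000/25181, mR=6450/25181; mL+mR=50/169 → advance +1; mR−mL=5450/25181 → turn +1·90°
n=6: pose=(7,-5,E); sL=200/173, sR=200/293; mL=12000/50689, mR=5300/50689; mL+mR=100/293 → advance +1; mR−mL=-6700/50689 → turn -1·90°
n=7: pose=(8,-5,S); sL=25/41, sR=5/9; mL=10/369, mR=185/738; mL+mR=5/18 → advance +1; mR−mL=55/246 → turn +1·90°

0 8/5 200/221 384/1105 116/1105 4 -2 E
1 4/5 100/153 56/765 194/765 5 -2 S
2 200/137 200/241 10400/33017 3300/33017 5 -3 E
3 25/34 5/8 15/272 35/136 6 -3 S
4 200/153 40/53 2240/8109 820/8109 6 -4 E
5 100/149 100/169 1000/25181 6450/25181 7 -4 S
6 200/173 200/293 12000/50689 5300/50689 7 -5 E
7 25/41 5/9 10/369 185/738 8 -5 S
final 8 -6 E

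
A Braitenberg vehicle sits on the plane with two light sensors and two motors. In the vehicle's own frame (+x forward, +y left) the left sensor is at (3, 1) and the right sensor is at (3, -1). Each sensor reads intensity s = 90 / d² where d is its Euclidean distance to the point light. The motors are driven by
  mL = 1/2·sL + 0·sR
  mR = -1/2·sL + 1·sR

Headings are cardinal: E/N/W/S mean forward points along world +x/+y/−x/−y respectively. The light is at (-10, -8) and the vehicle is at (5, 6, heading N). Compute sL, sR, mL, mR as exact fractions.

left sensor world pos  = (4, 9); dL² = 485
right sensor world pos = (6, 9); dR² = 545
sL = 90/485 = 18/97
sR = 90/545 = 18/109
mL = 1/2·sL + 0·sR = 9/97
mR = -1/2·sL + 1·sR = 765/10573

18/97 18/109 9/97 765/10573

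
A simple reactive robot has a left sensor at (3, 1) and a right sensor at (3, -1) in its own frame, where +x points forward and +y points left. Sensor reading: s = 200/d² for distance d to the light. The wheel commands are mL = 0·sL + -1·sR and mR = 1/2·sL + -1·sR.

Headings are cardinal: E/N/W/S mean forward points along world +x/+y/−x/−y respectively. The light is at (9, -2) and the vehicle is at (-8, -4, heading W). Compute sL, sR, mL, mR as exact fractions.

left sensor world pos  = (-11, -5); dL² = 409
right sensor world pos = (-11, -3); dR² = 401
sL = 200/409 = 200/409
sR = 200/401 = 200/401
mL = 0·sL + -1·sR = -200/401
mR = 1/2·sL + -1·sR = -41700/164009

200/409 200/401 -200/401 -41700/164009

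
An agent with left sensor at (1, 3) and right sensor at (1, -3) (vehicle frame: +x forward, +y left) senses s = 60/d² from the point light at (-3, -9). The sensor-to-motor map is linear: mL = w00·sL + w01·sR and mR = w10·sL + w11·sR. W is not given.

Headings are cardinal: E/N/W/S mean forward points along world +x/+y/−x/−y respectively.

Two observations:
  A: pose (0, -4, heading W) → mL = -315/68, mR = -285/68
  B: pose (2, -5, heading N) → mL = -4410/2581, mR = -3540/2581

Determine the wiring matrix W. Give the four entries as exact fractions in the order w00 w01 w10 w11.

obs A: pose=(0,-4,W) → sL=15/2, sR=15/17, mL=-315/68, mR=-285/68
obs B: pose=(2,-5,N) → sL=60/29, sR=60/89, mL=-4410/2581, mR=-3540/2581
sensor matrix S = [[15/2, 15/17], [60/29, 60/89]]; det S = 141750/43877
solve [mL_A; mL_B] = S·[w00; w01] and [mR_A; mR_B] = S·[w10; w11]:
  w00 = -1/2, w01 = -1, w10 = -1/2, w11 = -1/2

-1/2 -1 -1/2 -1/2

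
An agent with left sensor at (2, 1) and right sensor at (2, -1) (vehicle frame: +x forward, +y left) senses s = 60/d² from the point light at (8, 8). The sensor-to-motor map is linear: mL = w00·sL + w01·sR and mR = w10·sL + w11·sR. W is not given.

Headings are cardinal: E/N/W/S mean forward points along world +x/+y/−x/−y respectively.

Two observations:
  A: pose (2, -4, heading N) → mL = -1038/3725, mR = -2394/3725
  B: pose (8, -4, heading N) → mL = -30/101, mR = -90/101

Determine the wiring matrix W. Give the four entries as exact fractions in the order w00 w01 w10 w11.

obs A: pose=(2,-4,N) → sL=60/149, sR=12/25, mL=-1038/3725, mR=-2394/3725
obs B: pose=(8,-4,N) → sL=60/101, sR=60/101, mL=-30/101, mR=-90/101
sensor matrix S = [[60/149, 12/25], [60/101, 60/101]]; det S = -3456/75245
solve [mL_A; mL_B] = S·[w00; w01] and [mR_A; mR_B] = S·[w10; w11]:
  w00 = 1/2, w01 = -1, w10 = -1, w11 = -1/2

1/2 -1 -1 -1/2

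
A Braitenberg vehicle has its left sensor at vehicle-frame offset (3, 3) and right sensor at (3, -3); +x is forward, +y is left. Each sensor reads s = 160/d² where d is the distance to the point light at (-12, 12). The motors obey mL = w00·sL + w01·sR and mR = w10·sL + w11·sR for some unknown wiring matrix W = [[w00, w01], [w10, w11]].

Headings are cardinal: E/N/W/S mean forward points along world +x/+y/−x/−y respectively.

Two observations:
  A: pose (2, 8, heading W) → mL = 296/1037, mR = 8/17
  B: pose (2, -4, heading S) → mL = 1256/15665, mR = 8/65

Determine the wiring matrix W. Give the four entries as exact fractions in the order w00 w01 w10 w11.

1 -1/2 1/2 0

obs A: pose=(2,8,W) → sL=16/17, sR=80/61, mL=296/1037, mR=8/17
obs B: pose=(2,-4,S) → sL=16/65, sR=80/241, mL=1256/15665, mR=8/65
sensor matrix S = [[16/17, 80/61], [16/65, 80/241]]; det S = -33792/3248921
solve [mL_A; mL_B] = S·[w00; w01] and [mR_A; mR_B] = S·[w10; w11]:
  w00 = 1, w01 = -1/2, w10 = 1/2, w11 = 0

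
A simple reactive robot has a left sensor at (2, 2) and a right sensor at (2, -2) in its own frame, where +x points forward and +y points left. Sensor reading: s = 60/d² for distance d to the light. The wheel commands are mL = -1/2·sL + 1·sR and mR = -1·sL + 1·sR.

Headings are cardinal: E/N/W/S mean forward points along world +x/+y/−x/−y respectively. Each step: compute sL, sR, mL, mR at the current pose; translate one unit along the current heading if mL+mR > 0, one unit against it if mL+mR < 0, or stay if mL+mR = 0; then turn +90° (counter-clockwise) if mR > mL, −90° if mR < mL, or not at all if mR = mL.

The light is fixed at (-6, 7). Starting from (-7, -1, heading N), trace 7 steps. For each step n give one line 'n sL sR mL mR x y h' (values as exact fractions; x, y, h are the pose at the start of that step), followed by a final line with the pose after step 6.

0 4/3 60/37 106/111 32/111 -7 -1 N
1 30/13 30/41 -225/533 -840/533 -7 0 E
2 20/27 60/97 650/2619 -320/2619 -8 0 S
3 15/29 15/13 675/754 240/377 -8 -1 W
4 60/61 60/37 2550/2257 1440/2257 -9 -1 N
5 30/13 30/41 -225/533 -840/533 -9 0 E
6 12/17 20/39 106/663 -128/663 -10 0 S
final -10 1 W

n=0: pose=(-7,-1,N); sL=4/3, sR=60/37; mL=106/111, mR=32/111; mL+mR=46/37 → advance +1; mR−mL=-2/3 → turn -1·90°
n=1: pose=(-7,0,E); sL=30/13, sR=30/41; mL=-225/533, mR=-840/533; mL+mR=-1065/533 → advance -1; mR−mL=-15/13 → turn -1·90°
n=2: pose=(-8,0,S); sL=20/27, sR=60/97; mL=650/2619, mR=-320/2619; mL+mR=110/873 → advance +1; mR−mL=-10/27 → turn -1·90°
n=3: pose=(-8,-1,W); sL=15/29, sR=15/13; mL=675/754, mR=240/377; mL+mR=1155/754 → advance +1; mR−mL=-15/58 → turn -1·90°
n=4: pose=(-9,-1,N); sL=60/61, sR=60/37; mL=2550/2257, mR=1440/2257; mL+mR=3990/2257 → advance +1; mR−mL=-30/61 → turn -1·90°
n=5: pose=(-9,0,E); sL=30/13, sR=30/41; mL=-225/533, mR=-840/533; mL+mR=-1065/533 → advance -1; mR−mL=-15/13 → turn -1·90°
n=6: pose=(-10,0,S); sL=12/17, sR=20/39; mL=106/663, mR=-128/663; mL+mR=-22/663 → advance -1; mR−mL=-6/17 → turn -1·90°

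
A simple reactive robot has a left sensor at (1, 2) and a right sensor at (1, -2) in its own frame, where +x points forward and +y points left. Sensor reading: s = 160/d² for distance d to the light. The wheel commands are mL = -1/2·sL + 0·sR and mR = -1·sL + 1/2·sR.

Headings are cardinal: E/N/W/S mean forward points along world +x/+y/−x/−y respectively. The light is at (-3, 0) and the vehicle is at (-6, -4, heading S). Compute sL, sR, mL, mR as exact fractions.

80/13 16/5 -40/13 -296/65

left sensor world pos  = (-4, -5); dL² = 26
right sensor world pos = (-8, -5); dR² = 50
sL = 160/26 = 80/13
sR = 160/50 = 16/5
mL = -1/2·sL + 0·sR = -40/13
mR = -1·sL + 1/2·sR = -296/65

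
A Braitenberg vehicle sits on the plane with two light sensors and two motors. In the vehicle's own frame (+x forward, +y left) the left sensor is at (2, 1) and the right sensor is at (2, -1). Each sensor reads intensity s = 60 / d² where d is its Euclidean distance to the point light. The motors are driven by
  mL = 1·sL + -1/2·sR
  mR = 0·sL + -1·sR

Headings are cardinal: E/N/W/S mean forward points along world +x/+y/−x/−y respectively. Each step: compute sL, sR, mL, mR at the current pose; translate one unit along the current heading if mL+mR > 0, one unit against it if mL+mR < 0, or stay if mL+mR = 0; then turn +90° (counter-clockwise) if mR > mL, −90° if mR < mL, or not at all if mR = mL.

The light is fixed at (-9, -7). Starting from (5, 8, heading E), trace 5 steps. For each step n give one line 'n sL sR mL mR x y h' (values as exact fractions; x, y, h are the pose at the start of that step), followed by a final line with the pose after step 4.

n=0: pose=(5,8,E); sL=15/128, sR=15/113; mL=735/14464, mR=-15/113; mL+mR=-1185/14464 → advance -1; mR−mL=-2655/14464 → turn -1·90°
n=1: pose=(4,8,S); sL=12/73, sR=60/313; mL=1566/22849, mR=-60/313; mL+mR=-2814/22849 → advance -1; mR−mL=-5946/22849 → turn -1·90°
n=2: pose=(4,9,W); sL=30/173, sR=6/41; mL=711/7093, mR=-6/41; mL+mR=-327/7093 → advance -1; mR−mL=-1749/7093 → turn -1·90°
n=3: pose=(5,9,N); sL=60/493, sR=20/183; mL=6050/90219, mR=-20/183; mL+mR=-1270/30073 → advance -1; mR−mL=-15910/90219 → turn -1·90°
n=4: pose=(5,8,E); sL=15/128, sR=15/113; mL=735/14464, mR=-15/113; mL+mR=-1185/14464 → advance -1; mR−mL=-2655/14464 → turn -1·90°

0 15/128 15/113 735/14464 -15/113 5 8 E
1 12/73 60/313 1566/22849 -60/313 4 8 S
2 30/173 6/41 711/7093 -6/41 4 9 W
3 60/493 20/183 6050/90219 -20/183 5 9 N
4 15/128 15/113 735/14464 -15/113 5 8 E
final 4 8 S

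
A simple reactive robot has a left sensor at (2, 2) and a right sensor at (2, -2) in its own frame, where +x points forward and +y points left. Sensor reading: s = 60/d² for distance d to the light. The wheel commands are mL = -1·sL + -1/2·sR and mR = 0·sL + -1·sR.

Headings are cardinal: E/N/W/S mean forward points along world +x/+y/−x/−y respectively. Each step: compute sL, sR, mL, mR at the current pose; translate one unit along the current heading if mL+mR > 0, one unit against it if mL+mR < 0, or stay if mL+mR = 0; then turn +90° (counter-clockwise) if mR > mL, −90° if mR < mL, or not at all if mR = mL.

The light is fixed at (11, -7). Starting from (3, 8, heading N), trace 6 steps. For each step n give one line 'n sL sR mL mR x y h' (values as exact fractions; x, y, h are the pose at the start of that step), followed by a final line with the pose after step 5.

0 60/389 12/65 -6234/25285 -12/65 3 8 N
1 15/61 15/89 -3585/10858 -15/89 3 7 W
2 60/169 4/15 -1238/2535 -4/15 4 7 S
3 30/157 30/97 -5265/15229 -30/97 4 8 E
4 60/389 12/65 -6234/25285 -12/65 3 8 N
5 15/61 15/89 -3585/10858 -15/89 3 7 W
final 4 7 S

n=0: pose=(3,8,N); sL=60/389, sR=12/65; mL=-6234/25285, mR=-12/65; mL+mR=-10902/25285 → advance -1; mR−mL=1566/25285 → turn +1·90°
n=1: pose=(3,7,W); sL=15/61, sR=15/89; mL=-3585/10858, mR=-15/89; mL+mR=-5415/10858 → advance -1; mR−mL=1755/10858 → turn +1·90°
n=2: pose=(4,7,S); sL=60/169, sR=4/15; mL=-1238/2535, mR=-4/15; mL+mR=-638/845 → advance -1; mR−mL=562/2535 → turn +1·90°
n=3: pose=(4,8,E); sL=30/157, sR=30/97; mL=-5265/15229, mR=-30/97; mL+mR=-9975/15229 → advance -1; mR−mL=555/15229 → turn +1·90°
n=4: pose=(3,8,N); sL=60/389, sR=12/65; mL=-6234/25285, mR=-12/65; mL+mR=-10902/25285 → advance -1; mR−mL=1566/25285 → turn +1·90°
n=5: pose=(3,7,W); sL=15/61, sR=15/89; mL=-3585/10858, mR=-15/89; mL+mR=-5415/10858 → advance -1; mR−mL=1755/10858 → turn +1·90°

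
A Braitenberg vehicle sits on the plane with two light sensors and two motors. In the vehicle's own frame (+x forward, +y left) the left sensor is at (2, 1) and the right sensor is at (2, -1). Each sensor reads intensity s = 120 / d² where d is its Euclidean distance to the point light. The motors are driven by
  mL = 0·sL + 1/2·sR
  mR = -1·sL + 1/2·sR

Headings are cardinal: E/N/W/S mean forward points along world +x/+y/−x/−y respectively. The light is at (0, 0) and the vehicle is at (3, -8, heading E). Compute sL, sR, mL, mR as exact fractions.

60/37 60/53 30/53 -2070/1961

left sensor world pos  = (5, -7); dL² = 74
right sensor world pos = (5, -9); dR² = 106
sL = 120/74 = 60/37
sR = 120/106 = 60/53
mL = 0·sL + 1/2·sR = 30/53
mR = -1·sL + 1/2·sR = -2070/1961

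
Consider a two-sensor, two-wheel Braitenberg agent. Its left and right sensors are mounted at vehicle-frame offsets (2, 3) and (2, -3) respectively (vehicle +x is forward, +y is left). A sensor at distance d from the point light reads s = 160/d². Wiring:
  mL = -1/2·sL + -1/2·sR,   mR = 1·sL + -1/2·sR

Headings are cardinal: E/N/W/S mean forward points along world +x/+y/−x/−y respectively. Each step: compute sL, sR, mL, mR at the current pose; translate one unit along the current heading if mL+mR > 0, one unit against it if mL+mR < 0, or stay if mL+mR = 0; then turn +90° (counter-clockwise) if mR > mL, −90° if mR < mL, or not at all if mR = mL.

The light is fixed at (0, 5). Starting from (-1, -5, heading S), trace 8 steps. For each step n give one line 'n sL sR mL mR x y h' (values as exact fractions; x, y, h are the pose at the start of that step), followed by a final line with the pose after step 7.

n=0: pose=(-1,-5,S); sL=40/37, sR=1; mL=-77/74, mR=43/74; mL+mR=-17/37 → advance -1; mR−mL=60/37 → turn +1·90°
n=1: pose=(-1,-4,E); sL=160/37, sR=32/29; mL=-2912/1073, mR=4048/1073; mL+mR=1136/1073 → advance +1; mR−mL=240/37 → turn +1·90°
n=2: pose=(0,-4,N); sL=80/29, sR=80/29; mL=-80/29, mR=40/29; mL+mR=-40/29 → advance -1; mR−mL=120/29 → turn +1·90°
n=3: pose=(0,-5,W); sL=160/173, sR=160/53; mL=-18080/9169, mR=-5360/9169; mL+mR=-23440/9169 → advance -1; mR−mL=240/173 → turn +1·90°
n=4: pose=(1,-5,S); sL=1, sR=40/37; mL=-77/74, mR=17/37; mL+mR=-43/74 → advance -1; mR−mL=3/2 → turn +1·90°
n=5: pose=(1,-4,E); sL=32/9, sR=160/153; mL=-352/153, mR=464/153; mL+mR=112/153 → advance +1; mR−mL=16/3 → turn +1·90°
n=6: pose=(2,-4,N); sL=16/5, sR=80/37; mL=-496/185, mR=392/185; mL+mR=-104/185 → advance -1; mR−mL=24/5 → turn +1·90°
n=7: pose=(2,-5,W); sL=160/169, sR=160/49; mL=-17440/8281, mR=-5680/8281; mL+mR=-23120/8281 → advance -1; mR−mL=240/169 → turn +1·90°

0 40/37 1 -77/74 43/74 -1 -5 S
1 160/37 32/29 -2912/1073 4048/1073 -1 -4 E
2 80/29 80/29 -80/29 40/29 0 -4 N
3 160/173 160/53 -18080/9169 -5360/9169 0 -5 W
4 1 40/37 -77/74 17/37 1 -5 S
5 32/9 160/153 -352/153 464/153 1 -4 E
6 16/5 80/37 -496/185 392/185 2 -4 N
7 160/169 160/49 -17440/8281 -5680/8281 2 -5 W
final 3 -5 S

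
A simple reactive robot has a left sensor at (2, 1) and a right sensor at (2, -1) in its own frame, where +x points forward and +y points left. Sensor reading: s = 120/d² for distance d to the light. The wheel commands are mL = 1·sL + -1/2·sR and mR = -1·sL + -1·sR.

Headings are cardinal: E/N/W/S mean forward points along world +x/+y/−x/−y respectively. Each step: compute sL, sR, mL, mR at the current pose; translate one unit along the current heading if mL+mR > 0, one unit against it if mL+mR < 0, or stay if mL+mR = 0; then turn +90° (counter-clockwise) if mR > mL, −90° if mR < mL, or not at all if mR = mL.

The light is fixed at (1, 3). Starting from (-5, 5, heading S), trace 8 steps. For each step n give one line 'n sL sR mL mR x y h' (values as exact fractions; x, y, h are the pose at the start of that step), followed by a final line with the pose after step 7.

0 24/5 120/49 876/245 -1776/245 -5 5 S
1 30/17 3/2 69/68 -111/34 -5 6 W
2 120/61 120/41 1260/2501 -12240/2501 -4 6 N
3 20/3 12 2/3 -56/3 -4 5 E
4 24/5 120/49 876/245 -1776/245 -5 5 S
5 30/17 3/2 69/68 -111/34 -5 6 W
6 120/61 120/41 1260/2501 -12240/2501 -4 6 N
7 20/3 12 2/3 -56/3 -4 5 E
final -5 5 S

n=0: pose=(-5,5,S); sL=24/5, sR=120/49; mL=876/245, mR=-1776/245; mL+mR=-180/49 → advance -1; mR−mL=-2652/245 → turn -1·90°
n=1: pose=(-5,6,W); sL=30/17, sR=3/2; mL=69/68, mR=-111/34; mL+mR=-9/4 → advance -1; mR−mL=-291/68 → turn -1·90°
n=2: pose=(-4,6,N); sL=120/61, sR=120/41; mL=1260/2501, mR=-12240/2501; mL+mR=-180/41 → advance -1; mR−mL=-13500/2501 → turn -1·90°
n=3: pose=(-4,5,E); sL=20/3, sR=12; mL=2/3, mR=-56/3; mL+mR=-18 → advance -1; mR−mL=-58/3 → turn -1·90°
n=4: pose=(-5,5,S); sL=24/5, sR=120/49; mL=876/245, mR=-1776/245; mL+mR=-180/49 → advance -1; mR−mL=-2652/245 → turn -1·90°
n=5: pose=(-5,6,W); sL=30/17, sR=3/2; mL=69/68, mR=-111/34; mL+mR=-9/4 → advance -1; mR−mL=-291/68 → turn -1·90°
n=6: pose=(-4,6,N); sL=120/61, sR=120/41; mL=1260/2501, mR=-12240/2501; mL+mR=-180/41 → advance -1; mR−mL=-13500/2501 → turn -1·90°
n=7: pose=(-4,5,E); sL=20/3, sR=12; mL=2/3, mR=-56/3; mL+mR=-18 → advance -1; mR−mL=-58/3 → turn -1·90°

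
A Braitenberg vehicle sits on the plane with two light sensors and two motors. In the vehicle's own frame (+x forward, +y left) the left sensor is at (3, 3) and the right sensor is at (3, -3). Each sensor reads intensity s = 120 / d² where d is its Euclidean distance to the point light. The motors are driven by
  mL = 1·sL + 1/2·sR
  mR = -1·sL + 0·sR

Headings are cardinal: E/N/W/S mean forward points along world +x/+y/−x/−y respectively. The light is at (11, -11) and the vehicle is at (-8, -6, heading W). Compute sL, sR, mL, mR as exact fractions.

15/61 30/137 2970/8357 -15/61

left sensor world pos  = (-11, -9); dL² = 488
right sensor world pos = (-11, -3); dR² = 548
sL = 120/488 = 15/61
sR = 120/548 = 30/137
mL = 1·sL + 1/2·sR = 2970/8357
mR = -1·sL + 0·sR = -15/61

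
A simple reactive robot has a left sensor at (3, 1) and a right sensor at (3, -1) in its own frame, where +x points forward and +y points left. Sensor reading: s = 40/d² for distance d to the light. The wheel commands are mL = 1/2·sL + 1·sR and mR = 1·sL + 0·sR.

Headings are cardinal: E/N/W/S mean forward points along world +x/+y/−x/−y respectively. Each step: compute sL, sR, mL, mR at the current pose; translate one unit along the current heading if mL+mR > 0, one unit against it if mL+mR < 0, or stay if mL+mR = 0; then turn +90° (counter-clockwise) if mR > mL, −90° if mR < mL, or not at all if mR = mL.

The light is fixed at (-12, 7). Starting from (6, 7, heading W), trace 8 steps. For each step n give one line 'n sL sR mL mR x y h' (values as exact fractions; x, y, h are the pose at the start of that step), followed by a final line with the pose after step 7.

n=0: pose=(6,7,W); sL=20/113, sR=20/113; mL=30/113, mR=20/113; mL+mR=50/113 → advance +1; mR−mL=-10/113 → turn -1·90°
n=1: pose=(5,7,N); sL=8/53, sR=40/333; mL=3452/17649, mR=8/53; mL+mR=6116/17649 → advance +1; mR−mL=-788/17649 → turn -1·90°
n=2: pose=(5,8,E); sL=10/101, sR=1/10; mL=151/1010, mR=10/101; mL+mR=251/1010 → advance +1; mR−mL=-51/1010 → turn -1·90°
n=3: pose=(6,8,S); sL=8/73, sR=40/293; mL=4092/21389, mR=8/73; mL+mR=6436/21389 → advance +1; mR−mL=-1748/21389 → turn -1·90°
n=4: pose=(6,7,W); sL=20/113, sR=20/113; mL=30/113, mR=20/113; mL+mR=50/113 → advance +1; mR−mL=-10/113 → turn -1·90°
n=5: pose=(5,7,N); sL=8/53, sR=40/333; mL=3452/17649, mR=8/53; mL+mR=6116/17649 → advance +1; mR−mL=-788/17649 → turn -1·90°
n=6: pose=(5,8,E); sL=10/101, sR=1/10; mL=151/1010, mR=10/101; mL+mR=251/1010 → advance +1; mR−mL=-51/1010 → turn -1·90°
n=7: pose=(6,8,S); sL=8/73, sR=40/293; mL=4092/21389, mR=8/73; mL+mR=6436/21389 → advance +1; mR−mL=-1748/21389 → turn -1·90°

0 20/113 20/113 30/113 20/113 6 7 W
1 8/53 40/333 3452/17649 8/53 5 7 N
2 10/101 1/10 151/1010 10/101 5 8 E
3 8/73 40/293 4092/21389 8/73 6 8 S
4 20/113 20/113 30/113 20/113 6 7 W
5 8/53 40/333 3452/17649 8/53 5 7 N
6 10/101 1/10 151/1010 10/101 5 8 E
7 8/73 40/293 4092/21389 8/73 6 8 S
final 6 7 W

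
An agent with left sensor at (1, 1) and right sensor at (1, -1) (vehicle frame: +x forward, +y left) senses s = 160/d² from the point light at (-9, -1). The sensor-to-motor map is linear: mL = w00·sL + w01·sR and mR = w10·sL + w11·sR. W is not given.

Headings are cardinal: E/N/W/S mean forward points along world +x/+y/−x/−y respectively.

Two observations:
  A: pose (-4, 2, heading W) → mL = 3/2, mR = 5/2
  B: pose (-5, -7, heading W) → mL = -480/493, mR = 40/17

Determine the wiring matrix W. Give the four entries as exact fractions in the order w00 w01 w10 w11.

1/2 -1/2 0 1/2

obs A: pose=(-4,2,W) → sL=8, sR=5, mL=3/2, mR=5/2
obs B: pose=(-5,-7,W) → sL=80/29, sR=80/17, mL=-480/493, mR=40/17
sensor matrix S = [[8, 5], [80/29, 80/17]]; det S = 11760/493
solve [mL_A; mL_B] = S·[w00; w01] and [mR_A; mR_B] = S·[w10; w11]:
  w00 = 1/2, w01 = -1/2, w10 = 0, w11 = 1/2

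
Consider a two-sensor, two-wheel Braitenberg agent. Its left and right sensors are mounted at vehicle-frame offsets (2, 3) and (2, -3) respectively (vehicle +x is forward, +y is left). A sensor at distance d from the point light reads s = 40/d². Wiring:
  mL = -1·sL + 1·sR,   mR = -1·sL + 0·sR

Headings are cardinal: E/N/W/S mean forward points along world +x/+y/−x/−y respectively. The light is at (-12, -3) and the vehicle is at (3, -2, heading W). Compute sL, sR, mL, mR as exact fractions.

left sensor world pos  = (1, -5); dL² = 173
right sensor world pos = (1, 1); dR² = 185
sL = 40/173 = 40/173
sR = 40/185 = 8/37
mL = -1·sL + 1·sR = -96/6401
mR = -1·sL + 0·sR = -40/173

40/173 8/37 -96/6401 -40/173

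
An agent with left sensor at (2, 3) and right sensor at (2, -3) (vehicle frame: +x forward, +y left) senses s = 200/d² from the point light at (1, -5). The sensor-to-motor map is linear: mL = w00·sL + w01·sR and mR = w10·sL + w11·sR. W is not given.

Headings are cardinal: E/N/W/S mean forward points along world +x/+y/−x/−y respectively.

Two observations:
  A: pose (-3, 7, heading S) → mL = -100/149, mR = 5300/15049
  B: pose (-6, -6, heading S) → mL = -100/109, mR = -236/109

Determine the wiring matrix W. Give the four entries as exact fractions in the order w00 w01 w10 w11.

0 -1/2 -1/2 1

obs A: pose=(-3,7,S) → sL=200/101, sR=200/149, mL=-100/149, mR=5300/15049
obs B: pose=(-6,-6,S) → sL=8, sR=200/109, mL=-100/109, mR=-236/109
sensor matrix S = [[200/101, 200/149], [8, 200/109]]; det S = -11654400/1640341
solve [mL_A; mL_B] = S·[w00; w01] and [mR_A; mR_B] = S·[w10; w11]:
  w00 = 0, w01 = -1/2, w10 = -1/2, w11 = 1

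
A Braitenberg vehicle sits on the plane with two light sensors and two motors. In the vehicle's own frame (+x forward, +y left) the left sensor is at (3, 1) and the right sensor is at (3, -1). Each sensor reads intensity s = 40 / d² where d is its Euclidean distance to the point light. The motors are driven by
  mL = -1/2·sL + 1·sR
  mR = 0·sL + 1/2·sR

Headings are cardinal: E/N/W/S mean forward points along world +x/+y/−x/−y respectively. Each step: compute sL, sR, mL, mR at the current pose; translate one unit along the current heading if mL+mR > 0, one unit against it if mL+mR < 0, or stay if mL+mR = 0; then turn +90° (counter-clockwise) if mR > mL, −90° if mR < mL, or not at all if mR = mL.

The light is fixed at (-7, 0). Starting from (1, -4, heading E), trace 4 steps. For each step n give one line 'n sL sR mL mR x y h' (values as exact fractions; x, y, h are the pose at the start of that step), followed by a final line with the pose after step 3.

n=0: pose=(1,-4,E); sL=4/13, sR=20/73; mL=114/949, mR=10/73; mL+mR=244/949 → advance +1; mR−mL=16/949 → turn +1·90°
n=1: pose=(2,-4,N); sL=8/13, sR=40/101; mL=116/1313, mR=20/101; mL+mR=376/1313 → advance +1; mR−mL=144/1313 → turn +1·90°
n=2: pose=(2,-3,W); sL=10/13, sR=1; mL=8/13, mR=1/2; mL+mR=29/26 → advance +1; mR−mL=-3/26 → turn -1·90°
n=3: pose=(1,-3,N); sL=40/49, sR=40/81; mL=340/3969, mR=20/81; mL+mR=440/1323 → advance +1; mR−mL=640/3969 → turn +1·90°

0 4/13 20/73 114/949 10/73 1 -4 E
1 8/13 40/101 116/1313 20/101 2 -4 N
2 10/13 1 8/13 1/2 2 -3 W
3 40/49 40/81 340/3969 20/81 1 -3 N
final 1 -2 W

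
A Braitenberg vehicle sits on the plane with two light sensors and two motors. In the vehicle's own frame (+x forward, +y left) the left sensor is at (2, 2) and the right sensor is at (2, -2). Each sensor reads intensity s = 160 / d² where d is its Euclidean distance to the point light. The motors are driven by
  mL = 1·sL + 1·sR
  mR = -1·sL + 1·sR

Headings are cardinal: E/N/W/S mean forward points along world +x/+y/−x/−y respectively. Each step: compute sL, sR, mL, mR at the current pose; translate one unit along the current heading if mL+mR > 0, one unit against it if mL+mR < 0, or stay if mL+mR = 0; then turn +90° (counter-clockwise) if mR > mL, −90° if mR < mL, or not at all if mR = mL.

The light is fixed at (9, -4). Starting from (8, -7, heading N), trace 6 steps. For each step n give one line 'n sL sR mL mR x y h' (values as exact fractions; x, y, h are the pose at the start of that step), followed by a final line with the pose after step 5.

0 16 80 96 64 8 -7 N
1 160 160/17 2880/17 -2560/17 8 -6 E
2 8 8 16 0 9 -6 S
3 160/29 32 1088/29 768/29 9 -7 W
4 16 80 96 64 8 -7 N
5 160 160/17 2880/17 -2560/17 8 -6 E
final 9 -6 S

n=0: pose=(8,-7,N); sL=16, sR=80; mL=96, mR=64; mL+mR=160 → advance +1; mR−mL=-32 → turn -1·90°
n=1: pose=(8,-6,E); sL=160, sR=160/17; mL=2880/17, mR=-2560/17; mL+mR=320/17 → advance +1; mR−mL=-320 → turn -1·90°
n=2: pose=(9,-6,S); sL=8, sR=8; mL=16, mR=0; mL+mR=16 → advance +1; mR−mL=-16 → turn -1·90°
n=3: pose=(9,-7,W); sL=160/29, sR=32; mL=1088/29, mR=768/29; mL+mR=64 → advance +1; mR−mL=-320/29 → turn -1·90°
n=4: pose=(8,-7,N); sL=16, sR=80; mL=96, mR=64; mL+mR=160 → advance +1; mR−mL=-32 → turn -1·90°
n=5: pose=(8,-6,E); sL=160, sR=160/17; mL=2880/17, mR=-2560/17; mL+mR=320/17 → advance +1; mR−mL=-320 → turn -1·90°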